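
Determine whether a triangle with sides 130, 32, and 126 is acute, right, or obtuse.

Compare the square of the longest side to the sum of squares of the other two: 32² + 126² = 16900 = 130².

right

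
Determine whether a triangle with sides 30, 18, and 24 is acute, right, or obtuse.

Compare the square of the longest side to the sum of squares of the other two: 18² + 24² = 900 = 30².

right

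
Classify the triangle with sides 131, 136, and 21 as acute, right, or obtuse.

Compare the square of the longest side to the sum of squares of the other two: 21² + 131² = 17602 < 18496 = 136².

obtuse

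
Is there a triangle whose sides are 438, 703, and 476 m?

Yes

The longest side is 703, and the other two sum to 914.
Since 914 > 703, the triangle inequality holds.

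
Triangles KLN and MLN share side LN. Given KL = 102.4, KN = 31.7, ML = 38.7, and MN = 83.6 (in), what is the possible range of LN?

From triangle KLN: |102.4 − 31.7| < LN < 102.4 + 31.7, i.e. 70.7 < LN < 134.1.
From triangle MLN: 44.9 < LN < 122.3.
Both must hold, so LN lies in the intersection.

70.7 < LN < 122.3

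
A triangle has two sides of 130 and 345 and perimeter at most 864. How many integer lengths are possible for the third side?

Triangle inequality: 215 < x < 475. Perimeter ≤ 864 gives x ≤ 864 − 130 − 345 = 389.
So 215 < x ≤ 389; integers 216 through 389: 174 values.

174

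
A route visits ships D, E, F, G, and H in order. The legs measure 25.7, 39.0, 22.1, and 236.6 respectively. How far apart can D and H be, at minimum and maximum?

149.8 ≤ DH ≤ 323.4

The maximum is all hops collinear in one direction: 25.7 + 39.0 + 22.1 + 236.6 = 323.4.
The longest hop is 236.6; the others sum to 86.8. Folding the others back against it leaves at least 236.6 − 86.8 = 149.8.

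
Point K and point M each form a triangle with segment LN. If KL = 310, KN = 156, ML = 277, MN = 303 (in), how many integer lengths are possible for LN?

From triangle KLN: 154 < LN < 466.
From triangle MLN: 26 < LN < 580.
Intersection: 154 < LN < 466, so integers 155 through 465: 311 values.

311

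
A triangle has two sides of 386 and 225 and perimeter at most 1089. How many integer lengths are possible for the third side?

317

Triangle inequality: 161 < x < 611. Perimeter ≤ 1089 gives x ≤ 1089 − 386 − 225 = 478.
So 161 < x ≤ 478; integers 162 through 478: 317 values.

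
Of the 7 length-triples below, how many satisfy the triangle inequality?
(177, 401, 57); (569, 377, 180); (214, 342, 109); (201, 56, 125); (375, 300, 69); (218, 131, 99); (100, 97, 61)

2

(57,177,401): 57+177 ≤ 401 → not valid
(180,377,569): 180+377 ≤ 569 → not valid
(109,214,342): 109+214 ≤ 342 → not valid
(56,125,201): 56+125 ≤ 201 → not valid
(69,300,375): 69+300 ≤ 375 → not valid
(99,131,218): 99+131 > 218 → valid
(61,97,100): 61+97 > 100 → valid
2 of the 7 triples form a triangle.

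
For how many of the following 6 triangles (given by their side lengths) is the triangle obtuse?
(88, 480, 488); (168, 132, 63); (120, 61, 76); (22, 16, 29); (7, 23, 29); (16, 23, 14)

(88,480,488): 88²+480² = 238144 = 488² → right
(168,132,63): 63²+132² = 21393 < 28224 = 168² → obtuse
(120,61,76): 61²+76² = 9497 < 14400 = 120² → obtuse
(22,16,29): 16²+22² = 740 < 841 = 29² → obtuse
(7,23,29): 7²+23² = 578 < 841 = 29² → obtuse
(16,23,14): 14²+16² = 452 < 529 = 23² → obtuse
5 of the 6 are obtuse.

5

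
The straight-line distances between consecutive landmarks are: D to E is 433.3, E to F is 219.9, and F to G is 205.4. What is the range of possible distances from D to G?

The maximum is all hops collinear in one direction: 433.3 + 219.9 + 205.4 = 858.6.
The longest hop is 433.3; the others sum to 425.3. Folding the others back against it leaves at least 433.3 − 425.3 = 8.0.

8.0 ≤ DG ≤ 858.6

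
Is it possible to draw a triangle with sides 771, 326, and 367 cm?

The longest side is 771, but the other two sum to only 693.
693 < 771, so the triangle inequality fails.

No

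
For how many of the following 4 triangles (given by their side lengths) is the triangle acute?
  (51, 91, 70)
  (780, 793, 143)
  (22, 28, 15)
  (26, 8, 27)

1

(51,91,70): 51²+70² = 7501 < 8281 = 91² → obtuse
(780,793,143): 143²+780² = 628849 = 793² → right
(22,28,15): 15²+22² = 709 < 784 = 28² → obtuse
(26,8,27): 8²+26² = 740 > 729 = 27² → acute
1 of the 4 is acute.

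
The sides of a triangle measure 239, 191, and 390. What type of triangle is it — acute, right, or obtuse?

Compare the square of the longest side to the sum of squares of the other two: 191² + 239² = 93602 < 152100 = 390².

obtuse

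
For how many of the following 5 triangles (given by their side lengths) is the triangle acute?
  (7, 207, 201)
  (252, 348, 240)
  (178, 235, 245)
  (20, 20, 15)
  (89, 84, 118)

(7,207,201): 7²+201² = 40450 < 42849 = 207² → obtuse
(252,348,240): 240²+252² = 121104 = 348² → right
(178,235,245): 178²+235² = 86909 > 60025 = 245² → acute
(20,20,15): 15²+20² = 625 > 400 = 20² → acute
(89,84,118): 84²+89² = 14977 > 13924 = 118² → acute
3 of the 5 are acute.

3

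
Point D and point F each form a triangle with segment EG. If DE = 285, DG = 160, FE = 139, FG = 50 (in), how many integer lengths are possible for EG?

63

From triangle DEG: 125 < EG < 445.
From triangle FEG: 89 < EG < 189.
Intersection: 125 < EG < 189, so integers 126 through 188: 63 values.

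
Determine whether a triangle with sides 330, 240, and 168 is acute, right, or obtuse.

obtuse

Compare the square of the longest side to the sum of squares of the other two: 168² + 240² = 85824 < 108900 = 330².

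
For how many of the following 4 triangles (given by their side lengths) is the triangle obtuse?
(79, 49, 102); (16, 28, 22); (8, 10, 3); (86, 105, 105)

3

(79,49,102): 49²+79² = 8642 < 10404 = 102² → obtuse
(16,28,22): 16²+22² = 740 < 784 = 28² → obtuse
(8,10,3): 3²+8² = 73 < 100 = 10² → obtuse
(86,105,105): 86²+105² = 18421 > 11025 = 105² → acute
3 of the 4 are obtuse.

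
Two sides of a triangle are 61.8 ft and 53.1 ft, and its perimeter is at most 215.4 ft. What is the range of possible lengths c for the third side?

Triangle inequality alone gives 8.7 < c < 114.9.
The perimeter condition gives c ≤ 215.4 − 61.8 − 53.1 = 100.5.
Intersecting the two: 8.7 < c ≤ 100.5.

8.7 < c ≤ 100.5 ft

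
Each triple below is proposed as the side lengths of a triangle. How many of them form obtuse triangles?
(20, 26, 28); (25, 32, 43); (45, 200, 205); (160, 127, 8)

(20,26,28): 20²+26² = 1076 > 784 = 28² → acute
(25,32,43): 25²+32² = 1649 < 1849 = 43² → obtuse
(45,200,205): 45²+200² = 42025 = 205² → right
(160,127,8): 8+127 ≤ 160, not a triangle
1 of the 4 is obtuse.

1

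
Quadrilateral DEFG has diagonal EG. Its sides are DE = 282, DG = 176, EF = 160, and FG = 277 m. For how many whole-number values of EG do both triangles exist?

From triangle DEG: 106 < EG < 458.
From triangle FEG: 117 < EG < 437.
Intersection: 117 < EG < 437, so integers 118 through 436: 319 values.

319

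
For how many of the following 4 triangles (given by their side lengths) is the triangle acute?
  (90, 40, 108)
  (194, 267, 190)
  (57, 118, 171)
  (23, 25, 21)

2

(90,40,108): 40²+90² = 9700 < 11664 = 108² → obtuse
(194,267,190): 190²+194² = 73736 > 71289 = 267² → acute
(57,118,171): 57²+118² = 17173 < 29241 = 171² → obtuse
(23,25,21): 21²+23² = 970 > 625 = 25² → acute
2 of the 4 are acute.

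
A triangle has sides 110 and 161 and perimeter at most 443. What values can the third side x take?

51 < x ≤ 172

Triangle inequality alone gives 51 < x < 271.
The perimeter condition gives x ≤ 443 − 110 − 161 = 172.
Intersecting the two: 51 < x ≤ 172.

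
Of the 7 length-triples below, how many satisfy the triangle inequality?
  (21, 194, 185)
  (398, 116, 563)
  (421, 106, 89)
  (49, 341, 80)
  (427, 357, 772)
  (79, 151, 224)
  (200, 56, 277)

(21,185,194): 21+185 > 194 → valid
(116,398,563): 116+398 ≤ 563 → not valid
(89,106,421): 89+106 ≤ 421 → not valid
(49,80,341): 49+80 ≤ 341 → not valid
(357,427,772): 357+427 > 772 → valid
(79,151,224): 79+151 > 224 → valid
(56,200,277): 56+200 ≤ 277 → not valid
3 of the 7 triples form a triangle.

3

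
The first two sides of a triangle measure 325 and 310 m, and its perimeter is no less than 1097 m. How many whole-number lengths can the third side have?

Triangle inequality: 15 < x < 635. Perimeter ≥ 1097 gives x ≥ 1097 − 325 − 310 = 462.
So 462 ≤ x < 635; integers 462 through 634: 173 values.

173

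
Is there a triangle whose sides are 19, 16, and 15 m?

The longest side is 19, and the other two sum to 31.
Since 31 > 19, the triangle inequality holds.

Yes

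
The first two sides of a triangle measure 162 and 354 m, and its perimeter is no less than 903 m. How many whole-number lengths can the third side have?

Triangle inequality: 192 < x < 516. Perimeter ≥ 903 gives x ≥ 903 − 162 − 354 = 387.
So 387 ≤ x < 516; integers 387 through 515: 129 values.

129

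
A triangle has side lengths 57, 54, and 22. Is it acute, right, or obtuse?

acute

Compare the square of the longest side to the sum of squares of the other two: 22² + 54² = 3400 > 3249 = 57².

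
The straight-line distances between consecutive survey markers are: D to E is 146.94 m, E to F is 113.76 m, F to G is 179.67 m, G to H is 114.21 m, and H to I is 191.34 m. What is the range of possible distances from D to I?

0 ≤ DI ≤ 745.92 m

The maximum is all hops collinear in one direction: 146.94 + 113.76 + 179.67 + 114.21 + 191.34 = 745.92.
The longest hop is 191.34; the others sum to 554.58. Since 191.34 ≤ 554.58, the path can fold back on itself completely, so the minimum distance is 0.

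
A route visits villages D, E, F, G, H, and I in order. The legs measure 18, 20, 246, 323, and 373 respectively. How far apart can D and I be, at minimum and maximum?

0 ≤ DI ≤ 980

The maximum is all hops collinear in one direction: 18 + 20 + 246 + 323 + 373 = 980.
The longest hop is 373; the others sum to 607. Since 373 ≤ 607, the path can fold back on itself completely, so the minimum distance is 0.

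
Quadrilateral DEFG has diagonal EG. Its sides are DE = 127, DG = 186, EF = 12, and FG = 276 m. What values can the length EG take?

From triangle DEG: |127 − 186| < EG < 127 + 186, i.e. 59 < EG < 313.
From triangle FEG: 264 < EG < 288.
Both must hold, so EG lies in the intersection.

264 < EG < 288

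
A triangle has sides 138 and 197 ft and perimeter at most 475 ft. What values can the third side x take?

59 < x ≤ 140 ft

Triangle inequality alone gives 59 < x < 335.
The perimeter condition gives x ≤ 475 − 138 − 197 = 140.
Intersecting the two: 59 < x ≤ 140.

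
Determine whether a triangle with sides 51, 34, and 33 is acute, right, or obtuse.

Compare the square of the longest side to the sum of squares of the other two: 33² + 34² = 2245 < 2601 = 51².

obtuse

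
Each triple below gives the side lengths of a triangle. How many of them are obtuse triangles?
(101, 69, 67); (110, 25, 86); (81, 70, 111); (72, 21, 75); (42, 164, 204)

4

(101,69,67): 67²+69² = 9250 < 10201 = 101² → obtuse
(110,25,86): 25²+86² = 8021 < 12100 = 110² → obtuse
(81,70,111): 70²+81² = 11461 < 12321 = 111² → obtuse
(72,21,75): 21²+72² = 5625 = 75² → right
(42,164,204): 42²+164² = 28660 < 41616 = 204² → obtuse
4 of the 5 are obtuse.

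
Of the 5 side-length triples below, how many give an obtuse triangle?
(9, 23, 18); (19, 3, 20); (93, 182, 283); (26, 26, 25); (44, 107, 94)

(9,23,18): 9²+18² = 405 < 529 = 23² → obtuse
(19,3,20): 3²+19² = 370 < 400 = 20² → obtuse
(93,182,283): 93+182 ≤ 283, not a triangle
(26,26,25): 25²+26² = 1301 > 676 = 26² → acute
(44,107,94): 44²+94² = 10772 < 11449 = 107² → obtuse
3 of the 5 are obtuse.

3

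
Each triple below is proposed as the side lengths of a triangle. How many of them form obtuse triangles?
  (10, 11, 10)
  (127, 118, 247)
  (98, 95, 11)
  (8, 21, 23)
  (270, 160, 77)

(10,11,10): 10²+10² = 200 > 121 = 11² → acute
(127,118,247): 118+127 ≤ 247, not a triangle
(98,95,11): 11²+95² = 9146 < 9604 = 98² → obtuse
(8,21,23): 8²+21² = 505 < 529 = 23² → obtuse
(270,160,77): 77+160 ≤ 270, not a triangle
2 of the 5 are obtuse.

2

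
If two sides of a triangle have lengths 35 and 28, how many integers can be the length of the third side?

55

The third side lies in the open interval (7, 63).
Integers from 8 to 62 inclusive: 62 − 8 + 1 = 55.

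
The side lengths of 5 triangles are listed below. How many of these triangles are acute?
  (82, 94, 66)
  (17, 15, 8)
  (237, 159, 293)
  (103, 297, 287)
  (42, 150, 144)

(82,94,66): 66²+82² = 11080 > 8836 = 94² → acute
(17,15,8): 8²+15² = 289 = 17² → right
(237,159,293): 159²+237² = 81450 < 85849 = 293² → obtuse
(103,297,287): 103²+287² = 92978 > 88209 = 297² → acute
(42,150,144): 42²+144² = 22500 = 150² → right
2 of the 5 are acute.

2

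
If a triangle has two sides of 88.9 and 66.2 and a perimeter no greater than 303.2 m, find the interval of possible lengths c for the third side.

Triangle inequality alone gives 22.7 < c < 155.1.
The perimeter condition gives c ≤ 303.2 − 88.9 − 66.2 = 148.1.
Intersecting the two: 22.7 < c ≤ 148.1.

22.7 < c ≤ 148.1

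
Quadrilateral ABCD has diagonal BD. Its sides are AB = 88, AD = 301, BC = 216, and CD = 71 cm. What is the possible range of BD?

From triangle ABD: |88 − 301| < BD < 88 + 301, i.e. 213 < BD < 389.
From triangle CBD: 145 < BD < 287.
Both must hold, so BD lies in the intersection.

213 < BD < 287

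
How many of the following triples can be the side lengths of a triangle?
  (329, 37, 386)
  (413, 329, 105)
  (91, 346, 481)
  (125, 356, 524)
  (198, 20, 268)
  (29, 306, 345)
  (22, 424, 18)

1

(37,329,386): 37+329 ≤ 386 → not valid
(105,329,413): 105+329 > 413 → valid
(91,346,481): 91+346 ≤ 481 → not valid
(125,356,524): 125+356 ≤ 524 → not valid
(20,198,268): 20+198 ≤ 268 → not valid
(29,306,345): 29+306 ≤ 345 → not valid
(18,22,424): 18+22 ≤ 424 → not valid
1 of the 7 triples forms a triangle.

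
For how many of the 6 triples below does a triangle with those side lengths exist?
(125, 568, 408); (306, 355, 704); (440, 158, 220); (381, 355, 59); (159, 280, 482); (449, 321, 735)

(125,408,568): 125+408 ≤ 568 → not valid
(306,355,704): 306+355 ≤ 704 → not valid
(158,220,440): 158+220 ≤ 440 → not valid
(59,355,381): 59+355 > 381 → valid
(159,280,482): 159+280 ≤ 482 → not valid
(321,449,735): 321+449 > 735 → valid
2 of the 6 triples form a triangle.

2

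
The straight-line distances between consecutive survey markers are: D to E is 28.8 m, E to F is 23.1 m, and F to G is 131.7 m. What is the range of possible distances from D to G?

The maximum is all hops collinear in one direction: 28.8 + 23.1 + 131.7 = 183.6.
The longest hop is 131.7; the others sum to 51.9. Folding the others back against it leaves at least 131.7 − 51.9 = 79.8.

79.8 ≤ DG ≤ 183.6 m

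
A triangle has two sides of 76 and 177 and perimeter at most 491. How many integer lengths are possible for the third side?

137

Triangle inequality: 101 < x < 253. Perimeter ≤ 491 gives x ≤ 491 − 76 − 177 = 238.
So 101 < x ≤ 238; integers 102 through 238: 137 values.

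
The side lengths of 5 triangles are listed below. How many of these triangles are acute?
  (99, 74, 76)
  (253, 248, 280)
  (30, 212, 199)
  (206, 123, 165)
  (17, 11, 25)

(99,74,76): 74²+76² = 11252 > 9801 = 99² → acute
(253,248,280): 248²+253² = 125513 > 78400 = 280² → acute
(30,212,199): 30²+199² = 40501 < 44944 = 212² → obtuse
(206,123,165): 123²+165² = 42354 < 42436 = 206² → obtuse
(17,11,25): 11²+17² = 410 < 625 = 25² → obtuse
2 of the 5 are acute.

2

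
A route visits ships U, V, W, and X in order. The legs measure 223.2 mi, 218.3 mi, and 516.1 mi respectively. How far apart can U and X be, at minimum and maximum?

The maximum is all hops collinear in one direction: 223.2 + 218.3 + 516.1 = 957.6.
The longest hop is 516.1; the others sum to 441.5. Folding the others back against it leaves at least 516.1 − 441.5 = 74.6.

74.6 ≤ UX ≤ 957.6 mi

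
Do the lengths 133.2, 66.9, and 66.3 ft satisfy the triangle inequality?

No

The two shorter sides sum to 133.2, exactly equal to the longest side 133.2.
That gives only a degenerate (flat) triangle — the inequality must be strict.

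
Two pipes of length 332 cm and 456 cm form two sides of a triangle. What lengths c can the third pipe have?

124 < c < 788

By the triangle inequality, c must be less than 332 + 456 = 788 and greater than |332 − 456| = 124.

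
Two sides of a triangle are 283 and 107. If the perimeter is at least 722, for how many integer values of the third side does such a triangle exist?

58

Triangle inequality: 176 < x < 390. Perimeter ≥ 722 gives x ≥ 722 − 283 − 107 = 332.
So 332 ≤ x < 390; integers 332 through 389: 58 values.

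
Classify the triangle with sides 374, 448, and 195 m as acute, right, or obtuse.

Compare the square of the longest side to the sum of squares of the other two: 195² + 374² = 177901 < 200704 = 448².

obtuse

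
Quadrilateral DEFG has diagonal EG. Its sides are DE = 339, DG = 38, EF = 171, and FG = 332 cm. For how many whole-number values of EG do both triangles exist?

75

From triangle DEG: 301 < EG < 377.
From triangle FEG: 161 < EG < 503.
Intersection: 301 < EG < 377, so integers 302 through 376: 75 values.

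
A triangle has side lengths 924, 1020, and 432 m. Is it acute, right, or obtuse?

right

Compare the square of the longest side to the sum of squares of the other two: 432² + 924² = 1040400 = 1020².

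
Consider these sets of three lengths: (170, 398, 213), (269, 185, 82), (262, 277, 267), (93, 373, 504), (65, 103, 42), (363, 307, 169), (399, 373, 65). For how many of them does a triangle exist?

4

(170,213,398): 170+213 ≤ 398 → not valid
(82,185,269): 82+185 ≤ 269 → not valid
(262,267,277): 262+267 > 277 → valid
(93,373,504): 93+373 ≤ 504 → not valid
(42,65,103): 42+65 > 103 → valid
(169,307,363): 169+307 > 363 → valid
(65,373,399): 65+373 > 399 → valid
4 of the 7 triples form a triangle.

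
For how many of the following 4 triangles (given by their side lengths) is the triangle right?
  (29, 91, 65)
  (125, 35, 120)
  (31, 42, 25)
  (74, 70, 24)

2

(29,91,65): 29²+65² = 5066 < 8281 = 91² → obtuse
(125,35,120): 35²+120² = 15625 = 125² → right
(31,42,25): 25²+31² = 1586 < 1764 = 42² → obtuse
(74,70,24): 24²+70² = 5476 = 74² → right
2 of the 4 are right.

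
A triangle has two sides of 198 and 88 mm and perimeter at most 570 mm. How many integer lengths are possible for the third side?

Triangle inequality: 110 < x < 286. Perimeter ≤ 570 gives x ≤ 570 − 198 − 88 = 284.
So 110 < x ≤ 284; integers 111 through 284: 174 values.

174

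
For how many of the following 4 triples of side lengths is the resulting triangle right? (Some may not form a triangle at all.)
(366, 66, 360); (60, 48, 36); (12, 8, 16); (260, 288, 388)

3

(366,66,360): 66²+360² = 133956 = 366² → right
(60,48,36): 36²+48² = 3600 = 60² → right
(12,8,16): 8²+12² = 208 < 256 = 16² → obtuse
(260,288,388): 260²+288² = 150544 = 388² → right
3 of the 4 are right.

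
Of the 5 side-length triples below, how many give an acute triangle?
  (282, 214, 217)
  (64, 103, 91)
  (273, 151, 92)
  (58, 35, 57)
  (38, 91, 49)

(282,214,217): 214²+217² = 92885 > 79524 = 282² → acute
(64,103,91): 64²+91² = 12377 > 10609 = 103² → acute
(273,151,92): 92+151 ≤ 273, not a triangle
(58,35,57): 35²+57² = 4474 > 3364 = 58² → acute
(38,91,49): 38+49 ≤ 91, not a triangle
3 of the 5 are acute.

3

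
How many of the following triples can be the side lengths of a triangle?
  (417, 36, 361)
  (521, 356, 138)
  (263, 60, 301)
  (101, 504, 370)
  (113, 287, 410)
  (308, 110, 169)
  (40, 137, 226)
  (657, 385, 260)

1

(36,361,417): 36+361 ≤ 417 → not valid
(138,356,521): 138+356 ≤ 521 → not valid
(60,263,301): 60+263 > 301 → valid
(101,370,504): 101+370 ≤ 504 → not valid
(113,287,410): 113+287 ≤ 410 → not valid
(110,169,308): 110+169 ≤ 308 → not valid
(40,137,226): 40+137 ≤ 226 → not valid
(260,385,657): 260+385 ≤ 657 → not valid
1 of the 8 triples forms a triangle.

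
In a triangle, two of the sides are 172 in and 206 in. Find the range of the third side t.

By the triangle inequality, t must be less than 172 + 206 = 378 and greater than |172 − 206| = 34.

34 < t < 378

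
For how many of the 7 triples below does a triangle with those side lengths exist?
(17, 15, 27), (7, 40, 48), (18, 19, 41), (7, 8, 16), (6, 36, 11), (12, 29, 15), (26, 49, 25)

(15,17,27): 15+17 > 27 → valid
(7,40,48): 7+40 ≤ 48 → not valid
(18,19,41): 18+19 ≤ 41 → not valid
(7,8,16): 7+8 ≤ 16 → not valid
(6,11,36): 6+11 ≤ 36 → not valid
(12,15,29): 12+15 ≤ 29 → not valid
(25,26,49): 25+26 > 49 → valid
2 of the 7 triples form a triangle.

2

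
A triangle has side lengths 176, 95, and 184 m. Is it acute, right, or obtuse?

acute

Compare the square of the longest side to the sum of squares of the other two: 95² + 176² = 40001 > 33856 = 184².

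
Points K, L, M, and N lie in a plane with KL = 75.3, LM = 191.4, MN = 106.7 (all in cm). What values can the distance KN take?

9.4 ≤ KN ≤ 373.4 cm

The maximum is all hops collinear in one direction: 75.3 + 191.4 + 106.7 = 373.4.
The longest hop is 191.4; the others sum to 182.0. Folding the others back against it leaves at least 191.4 − 182.0 = 9.4.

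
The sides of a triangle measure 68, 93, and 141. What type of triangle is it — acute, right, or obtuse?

Compare the square of the longest side to the sum of squares of the other two: 68² + 93² = 13273 < 19881 = 141².

obtuse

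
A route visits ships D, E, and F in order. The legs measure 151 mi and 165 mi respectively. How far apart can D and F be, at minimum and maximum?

By the triangle inequality, |151 − 165| ≤ DF ≤ 151 + 165.

14 ≤ DF ≤ 316 mi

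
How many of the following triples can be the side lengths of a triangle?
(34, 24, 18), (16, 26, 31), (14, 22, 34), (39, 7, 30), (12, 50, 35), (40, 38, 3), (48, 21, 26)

(18,24,34): 18+24 > 34 → valid
(16,26,31): 16+26 > 31 → valid
(14,22,34): 14+22 > 34 → valid
(7,30,39): 7+30 ≤ 39 → not valid
(12,35,50): 12+35 ≤ 50 → not valid
(3,38,40): 3+38 > 40 → valid
(21,26,48): 21+26 ≤ 48 → not valid
4 of the 7 triples form a triangle.

4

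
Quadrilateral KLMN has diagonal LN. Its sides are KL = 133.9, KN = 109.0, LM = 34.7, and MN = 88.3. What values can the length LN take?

From triangle KLN: |133.9 − 109.0| < LN < 133.9 + 109.0, i.e. 24.9 < LN < 242.9.
From triangle MLN: 53.6 < LN < 123.0.
Both must hold, so LN lies in the intersection.

53.6 < LN < 123.0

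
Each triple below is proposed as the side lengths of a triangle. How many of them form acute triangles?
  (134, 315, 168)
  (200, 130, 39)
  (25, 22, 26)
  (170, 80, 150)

(134,315,168): 134+168 ≤ 315, not a triangle
(200,130,39): 39+130 ≤ 200, not a triangle
(25,22,26): 22²+25² = 1109 > 676 = 26² → acute
(170,80,150): 80²+150² = 28900 = 170² → right
1 of the 4 is acute.

1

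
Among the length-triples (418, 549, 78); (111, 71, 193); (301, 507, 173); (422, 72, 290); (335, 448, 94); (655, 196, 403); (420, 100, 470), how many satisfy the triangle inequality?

(78,418,549): 78+418 ≤ 549 → not valid
(71,111,193): 71+111 ≤ 193 → not valid
(173,301,507): 173+301 ≤ 507 → not valid
(72,290,422): 72+290 ≤ 422 → not valid
(94,335,448): 94+335 ≤ 448 → not valid
(196,403,655): 196+403 ≤ 655 → not valid
(100,420,470): 100+420 > 470 → valid
1 of the 7 triples forms a triangle.

1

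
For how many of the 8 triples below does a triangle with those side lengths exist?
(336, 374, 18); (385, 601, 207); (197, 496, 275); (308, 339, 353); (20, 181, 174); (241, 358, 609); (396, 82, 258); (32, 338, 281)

(18,336,374): 18+336 ≤ 374 → not valid
(207,385,601): 207+385 ≤ 601 → not valid
(197,275,496): 197+275 ≤ 496 → not valid
(308,339,353): 308+339 > 353 → valid
(20,174,181): 20+174 > 181 → valid
(241,358,609): 241+358 ≤ 609 → not valid
(82,258,396): 82+258 ≤ 396 → not valid
(32,281,338): 32+281 ≤ 338 → not valid
2 of the 8 triples form a triangle.

2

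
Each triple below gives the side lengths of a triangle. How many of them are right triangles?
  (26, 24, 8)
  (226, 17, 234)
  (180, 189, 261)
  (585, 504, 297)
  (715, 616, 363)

(26,24,8): 8²+24² = 640 < 676 = 26² → obtuse
(226,17,234): 17²+226² = 51365 < 54756 = 234² → obtuse
(180,189,261): 180²+189² = 68121 = 261² → right
(585,504,297): 297²+504² = 342225 = 585² → right
(715,616,363): 363²+616² = 511225 = 715² → right
3 of the 5 are right.

3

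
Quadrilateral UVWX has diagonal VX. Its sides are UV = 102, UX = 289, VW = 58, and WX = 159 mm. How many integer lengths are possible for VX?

29

From triangle UVX: 187 < VX < 391.
From triangle WVX: 101 < VX < 217.
Intersection: 187 < VX < 217, so integers 188 through 216: 29 values.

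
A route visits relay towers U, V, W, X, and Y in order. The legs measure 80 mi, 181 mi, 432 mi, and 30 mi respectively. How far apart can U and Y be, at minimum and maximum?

141 ≤ UY ≤ 723 mi

The maximum is all hops collinear in one direction: 80 + 181 + 432 + 30 = 723.
The longest hop is 432; the others sum to 291. Folding the others back against it leaves at least 432 − 291 = 141.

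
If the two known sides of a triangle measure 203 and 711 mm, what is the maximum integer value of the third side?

913

The third side must be strictly less than 203 + 711 = 914.
The largest integer below 914 is 913.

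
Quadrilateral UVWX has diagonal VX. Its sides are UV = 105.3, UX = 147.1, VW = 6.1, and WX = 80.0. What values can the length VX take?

73.9 < VX < 86.1

From triangle UVX: |105.3 − 147.1| < VX < 105.3 + 147.1, i.e. 41.8 < VX < 252.4.
From triangle WVX: 73.9 < VX < 86.1.
Both must hold, so VX lies in the intersection.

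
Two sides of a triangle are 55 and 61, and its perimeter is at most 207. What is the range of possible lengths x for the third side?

6 < x ≤ 91

Triangle inequality alone gives 6 < x < 116.
The perimeter condition gives x ≤ 207 − 55 − 61 = 91.
Intersecting the two: 6 < x ≤ 91.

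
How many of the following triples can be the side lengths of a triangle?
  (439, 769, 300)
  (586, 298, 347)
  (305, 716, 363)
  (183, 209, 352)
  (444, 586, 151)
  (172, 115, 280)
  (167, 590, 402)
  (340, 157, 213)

(300,439,769): 300+439 ≤ 769 → not valid
(298,347,586): 298+347 > 586 → valid
(305,363,716): 305+363 ≤ 716 → not valid
(183,209,352): 183+209 > 352 → valid
(151,444,586): 151+444 > 586 → valid
(115,172,280): 115+172 > 280 → valid
(167,402,590): 167+402 ≤ 590 → not valid
(157,213,340): 157+213 > 340 → valid
5 of the 8 triples form a triangle.

5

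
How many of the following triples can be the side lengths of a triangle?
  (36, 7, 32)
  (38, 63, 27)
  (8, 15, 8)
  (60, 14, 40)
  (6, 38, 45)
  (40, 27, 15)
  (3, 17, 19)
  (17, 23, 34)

(7,32,36): 7+32 > 36 → valid
(27,38,63): 27+38 > 63 → valid
(8,8,15): 8+8 > 15 → valid
(14,40,60): 14+40 ≤ 60 → not valid
(6,38,45): 6+38 ≤ 45 → not valid
(15,27,40): 15+27 > 40 → valid
(3,17,19): 3+17 > 19 → valid
(17,23,34): 17+23 > 34 → valid
6 of the 8 triples form a triangle.

6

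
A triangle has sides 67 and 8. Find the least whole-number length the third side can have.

The third side must be strictly greater than |67 − 8| = 59.
The smallest integer above 59 is 60.

60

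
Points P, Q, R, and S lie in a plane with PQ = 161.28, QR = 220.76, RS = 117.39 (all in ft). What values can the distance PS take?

The maximum is all hops collinear in one direction: 161.28 + 220.76 + 117.39 = 499.43.
The longest hop is 220.76; the others sum to 278.67. Since 220.76 ≤ 278.67, the path can fold back on itself completely, so the minimum distance is 0.

0 ≤ PS ≤ 499.43 ft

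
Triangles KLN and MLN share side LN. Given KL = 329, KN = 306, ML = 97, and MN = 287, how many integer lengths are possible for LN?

From triangle KLN: 23 < LN < 635.
From triangle MLN: 190 < LN < 384.
Intersection: 190 < LN < 384, so integers 191 through 383: 193 values.

193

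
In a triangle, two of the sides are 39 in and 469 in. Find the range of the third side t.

By the triangle inequality, t must be less than 39 + 469 = 508 and greater than |39 − 469| = 430.

430 < t < 508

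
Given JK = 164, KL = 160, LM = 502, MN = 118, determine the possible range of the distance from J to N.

60 ≤ JN ≤ 944

The maximum is all hops collinear in one direction: 164 + 160 + 502 + 118 = 944.
The longest hop is 502; the others sum to 442. Folding the others back against it leaves at least 502 − 442 = 60.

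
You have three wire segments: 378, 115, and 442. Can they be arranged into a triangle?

The longest side is 442, and the other two sum to 493.
Since 493 > 442, the triangle inequality holds.

Yes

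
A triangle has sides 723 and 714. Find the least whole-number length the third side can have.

10

The third side must be strictly greater than |723 − 714| = 9.
The smallest integer above 9 is 10.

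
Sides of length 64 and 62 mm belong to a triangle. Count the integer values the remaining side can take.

The third side lies in the open interval (2, 126).
Integers from 3 to 125 inclusive: 125 − 3 + 1 = 123.

123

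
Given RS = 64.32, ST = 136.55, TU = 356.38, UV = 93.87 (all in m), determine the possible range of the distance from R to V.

The maximum is all hops collinear in one direction: 64.32 + 136.55 + 356.38 + 93.87 = 651.12.
The longest hop is 356.38; the others sum to 294.74. Folding the others back against it leaves at least 356.38 − 294.74 = 61.64.

61.64 ≤ RV ≤ 651.12 m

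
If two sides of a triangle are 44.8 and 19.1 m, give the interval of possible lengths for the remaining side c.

25.7 < c < 63.9 (m)

By the triangle inequality, c must be less than 44.8 + 19.1 = 63.9 and greater than |44.8 − 19.1| = 25.7.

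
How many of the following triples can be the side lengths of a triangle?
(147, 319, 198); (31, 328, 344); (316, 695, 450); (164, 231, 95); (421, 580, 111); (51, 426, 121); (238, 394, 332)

(147,198,319): 147+198 > 319 → valid
(31,328,344): 31+328 > 344 → valid
(316,450,695): 316+450 > 695 → valid
(95,164,231): 95+164 > 231 → valid
(111,421,580): 111+421 ≤ 580 → not valid
(51,121,426): 51+121 ≤ 426 → not valid
(238,332,394): 238+332 > 394 → valid
5 of the 7 triples form a triangle.

5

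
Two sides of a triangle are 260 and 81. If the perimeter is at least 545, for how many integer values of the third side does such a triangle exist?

137

Triangle inequality: 179 < x < 341. Perimeter ≥ 545 gives x ≥ 545 − 260 − 81 = 204.
So 204 ≤ x < 341; integers 204 through 340: 137 values.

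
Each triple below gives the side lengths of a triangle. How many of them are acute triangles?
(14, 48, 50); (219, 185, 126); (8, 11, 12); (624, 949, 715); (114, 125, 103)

3

(14,48,50): 14²+48² = 2500 = 50² → right
(219,185,126): 126²+185² = 50101 > 47961 = 219² → acute
(8,11,12): 8²+11² = 185 > 144 = 12² → acute
(624,949,715): 624²+715² = 900601 = 949² → right
(114,125,103): 103²+114² = 23605 > 15625 = 125² → acute
3 of the 5 are acute.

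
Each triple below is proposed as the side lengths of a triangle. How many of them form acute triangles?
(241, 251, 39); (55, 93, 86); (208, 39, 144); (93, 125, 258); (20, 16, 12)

1

(241,251,39): 39²+241² = 59602 < 63001 = 251² → obtuse
(55,93,86): 55²+86² = 10421 > 8649 = 93² → acute
(208,39,144): 39+144 ≤ 208, not a triangle
(93,125,258): 93+125 ≤ 258, not a triangle
(20,16,12): 12²+16² = 400 = 20² → right
1 of the 5 is acute.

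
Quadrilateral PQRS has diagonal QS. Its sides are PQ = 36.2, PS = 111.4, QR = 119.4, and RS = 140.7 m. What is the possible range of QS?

From triangle PQS: |36.2 − 111.4| < QS < 36.2 + 111.4, i.e. 75.2 < QS < 147.6.
From triangle RQS: 21.3 < QS < 260.1.
Both must hold, so QS lies in the intersection.

75.2 < QS < 147.6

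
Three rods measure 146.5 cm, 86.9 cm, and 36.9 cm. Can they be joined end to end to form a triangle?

No

The longest side is 146.5, but the other two sum to only 123.8.
123.8 < 146.5, so the triangle inequality fails.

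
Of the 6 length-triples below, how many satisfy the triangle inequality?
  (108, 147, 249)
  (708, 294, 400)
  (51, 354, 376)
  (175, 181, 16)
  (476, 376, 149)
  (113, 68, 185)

(108,147,249): 108+147 > 249 → valid
(294,400,708): 294+400 ≤ 708 → not valid
(51,354,376): 51+354 > 376 → valid
(16,175,181): 16+175 > 181 → valid
(149,376,476): 149+376 > 476 → valid
(68,113,185): 68+113 ≤ 185 → not valid
4 of the 6 triples form a triangle.

4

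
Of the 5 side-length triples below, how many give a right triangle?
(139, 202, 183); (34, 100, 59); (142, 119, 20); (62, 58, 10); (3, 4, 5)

1

(139,202,183): 139²+183² = 52810 > 40804 = 202² → acute
(34,100,59): 34+59 ≤ 100, not a triangle
(142,119,20): 20+119 ≤ 142, not a triangle
(62,58,10): 10²+58² = 3464 < 3844 = 62² → obtuse
(3,4,5): 3²+4² = 25 = 5² → right
1 of the 5 is right.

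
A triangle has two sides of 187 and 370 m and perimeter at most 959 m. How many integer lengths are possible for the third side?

Triangle inequality: 183 < x < 557. Perimeter ≤ 959 gives x ≤ 959 − 187 − 370 = 402.
So 183 < x ≤ 402; integers 184 through 402: 219 values.

219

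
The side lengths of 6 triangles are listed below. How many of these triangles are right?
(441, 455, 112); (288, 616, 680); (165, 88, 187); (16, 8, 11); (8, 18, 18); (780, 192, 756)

4

(441,455,112): 112²+441² = 207025 = 455² → right
(288,616,680): 288²+616² = 462400 = 680² → right
(165,88,187): 88²+165² = 34969 = 187² → right
(16,8,11): 8²+11² = 185 < 256 = 16² → obtuse
(8,18,18): 8²+18² = 388 > 324 = 18² → acute
(780,192,756): 192²+756² = 608400 = 780² → right
4 of the 6 are right.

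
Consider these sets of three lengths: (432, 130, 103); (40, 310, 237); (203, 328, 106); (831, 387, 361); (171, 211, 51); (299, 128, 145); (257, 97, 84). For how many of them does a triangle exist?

1

(103,130,432): 103+130 ≤ 432 → not valid
(40,237,310): 40+237 ≤ 310 → not valid
(106,203,328): 106+203 ≤ 328 → not valid
(361,387,831): 361+387 ≤ 831 → not valid
(51,171,211): 51+171 > 211 → valid
(128,145,299): 128+145 ≤ 299 → not valid
(84,97,257): 84+97 ≤ 257 → not valid
1 of the 7 triples forms a triangle.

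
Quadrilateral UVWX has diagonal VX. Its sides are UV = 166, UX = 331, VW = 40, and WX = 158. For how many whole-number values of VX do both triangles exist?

32

From triangle UVX: 165 < VX < 497.
From triangle WVX: 118 < VX < 198.
Intersection: 165 < VX < 198, so integers 166 through 197: 32 values.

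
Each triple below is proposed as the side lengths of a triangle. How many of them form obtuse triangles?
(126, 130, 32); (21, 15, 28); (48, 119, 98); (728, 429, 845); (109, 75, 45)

3

(126,130,32): 32²+126² = 16900 = 130² → right
(21,15,28): 15²+21² = 666 < 784 = 28² → obtuse
(48,119,98): 48²+98² = 11908 < 14161 = 119² → obtuse
(728,429,845): 429²+728² = 714025 = 845² → right
(109,75,45): 45²+75² = 7650 < 11881 = 109² → obtuse
3 of the 5 are obtuse.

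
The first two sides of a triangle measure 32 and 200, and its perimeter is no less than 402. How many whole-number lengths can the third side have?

Triangle inequality: 168 < x < 232. Perimeter ≥ 402 gives x ≥ 402 − 32 − 200 = 170.
So 170 ≤ x < 232; integers 170 through 231: 62 values.

62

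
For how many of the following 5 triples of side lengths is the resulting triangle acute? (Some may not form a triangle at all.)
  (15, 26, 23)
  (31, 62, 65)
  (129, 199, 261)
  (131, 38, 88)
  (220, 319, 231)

2

(15,26,23): 15²+23² = 754 > 676 = 26² → acute
(31,62,65): 31²+62² = 4805 > 4225 = 65² → acute
(129,199,261): 129²+199² = 56242 < 68121 = 261² → obtuse
(131,38,88): 38+88 ≤ 131, not a triangle
(220,319,231): 220²+231² = 101761 = 319² → right
2 of the 5 are acute.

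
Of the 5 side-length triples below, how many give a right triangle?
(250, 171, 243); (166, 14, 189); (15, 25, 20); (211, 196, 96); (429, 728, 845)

(250,171,243): 171²+243² = 88290 > 62500 = 250² → acute
(166,14,189): 14+166 ≤ 189, not a triangle
(15,25,20): 15²+20² = 625 = 25² → right
(211,196,96): 96²+196² = 47632 > 44521 = 211² → acute
(429,728,845): 429²+728² = 714025 = 845² → right
2 of the 5 are right.

2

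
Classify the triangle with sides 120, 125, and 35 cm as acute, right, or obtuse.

Compare the square of the longest side to the sum of squares of the other two: 35² + 120² = 15625 = 125².

right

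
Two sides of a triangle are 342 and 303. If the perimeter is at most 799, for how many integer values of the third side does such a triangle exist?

Triangle inequality: 39 < x < 645. Perimeter ≤ 799 gives x ≤ 799 − 342 − 303 = 154.
So 39 < x ≤ 154; integers 40 through 154: 115 values.

115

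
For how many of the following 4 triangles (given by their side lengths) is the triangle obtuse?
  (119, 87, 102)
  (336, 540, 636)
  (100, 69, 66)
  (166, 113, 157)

1

(119,87,102): 87²+102² = 17973 > 14161 = 119² → acute
(336,540,636): 336²+540² = 404496 = 636² → right
(100,69,66): 66²+69² = 9117 < 10000 = 100² → obtuse
(166,113,157): 113²+157² = 37418 > 27556 = 166² → acute
1 of the 4 is obtuse.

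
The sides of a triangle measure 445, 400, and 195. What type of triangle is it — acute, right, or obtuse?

right

Compare the square of the longest side to the sum of squares of the other two: 195² + 400² = 198025 = 445².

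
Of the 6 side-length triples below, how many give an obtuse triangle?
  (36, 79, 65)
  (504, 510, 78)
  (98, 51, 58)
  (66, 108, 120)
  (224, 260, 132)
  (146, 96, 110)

(36,79,65): 36²+65² = 5521 < 6241 = 79² → obtuse
(504,510,78): 78²+504² = 260100 = 510² → right
(98,51,58): 51²+58² = 5965 < 9604 = 98² → obtuse
(66,108,120): 66²+108² = 16020 > 14400 = 120² → acute
(224,260,132): 132²+224² = 67600 = 260² → right
(146,96,110): 96²+110² = 21316 = 146² → right
2 of the 6 are obtuse.

2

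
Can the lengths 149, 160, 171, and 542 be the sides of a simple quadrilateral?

For a quadrilateral, each side must be shorter than the sum of the others.
Here the longest side is 542, but the remaining 3 sides sum to only 480.

No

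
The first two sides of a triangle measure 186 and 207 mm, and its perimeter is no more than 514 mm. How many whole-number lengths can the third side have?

Triangle inequality: 21 < x < 393. Perimeter ≤ 514 gives x ≤ 514 − 186 − 207 = 121.
So 21 < x ≤ 121; integers 22 through 121: 100 values.

100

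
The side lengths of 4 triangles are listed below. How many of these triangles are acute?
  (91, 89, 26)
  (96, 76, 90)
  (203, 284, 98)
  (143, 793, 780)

2

(91,89,26): 26²+89² = 8597 > 8281 = 91² → acute
(96,76,90): 76²+90² = 13876 > 9216 = 96² → acute
(203,284,98): 98²+203² = 50813 < 80656 = 284² → obtuse
(143,793,780): 143²+780² = 628849 = 793² → right
2 of the 4 are acute.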